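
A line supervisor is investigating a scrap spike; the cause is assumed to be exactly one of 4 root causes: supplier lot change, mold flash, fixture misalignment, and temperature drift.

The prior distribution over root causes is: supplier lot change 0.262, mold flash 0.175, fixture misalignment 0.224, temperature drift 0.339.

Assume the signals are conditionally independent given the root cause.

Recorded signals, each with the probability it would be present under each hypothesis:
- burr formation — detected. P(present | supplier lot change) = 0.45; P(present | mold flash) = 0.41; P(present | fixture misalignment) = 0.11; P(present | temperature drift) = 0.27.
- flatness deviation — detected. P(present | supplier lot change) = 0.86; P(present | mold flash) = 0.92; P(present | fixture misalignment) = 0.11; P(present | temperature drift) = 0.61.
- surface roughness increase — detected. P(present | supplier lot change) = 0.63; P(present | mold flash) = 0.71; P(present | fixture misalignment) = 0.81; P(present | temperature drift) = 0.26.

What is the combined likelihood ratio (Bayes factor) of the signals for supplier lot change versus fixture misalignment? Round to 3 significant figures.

Take the product of per-signal likelihoods under each hypothesis, then divide.
  supplier lot change: 0.45 × 0.86 × 0.63 = 0.24381
  fixture misalignment: 0.11 × 0.11 × 0.81 = 0.009801
Bayes factor = 0.24381 / 0.009801 ≈ 24.9

24.9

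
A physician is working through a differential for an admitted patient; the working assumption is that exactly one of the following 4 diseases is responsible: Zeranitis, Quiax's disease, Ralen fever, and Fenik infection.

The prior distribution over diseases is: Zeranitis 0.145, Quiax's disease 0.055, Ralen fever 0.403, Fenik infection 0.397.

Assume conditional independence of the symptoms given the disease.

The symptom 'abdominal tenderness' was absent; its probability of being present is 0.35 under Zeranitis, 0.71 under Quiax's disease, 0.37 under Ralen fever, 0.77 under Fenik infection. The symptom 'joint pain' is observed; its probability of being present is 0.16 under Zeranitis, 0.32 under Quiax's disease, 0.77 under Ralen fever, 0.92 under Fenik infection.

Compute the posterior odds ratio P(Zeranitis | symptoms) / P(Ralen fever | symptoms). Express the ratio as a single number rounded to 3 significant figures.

0.0771

Unnormalized posterior weight (prior times the symptom likelihoods) for each of the two hypotheses (using 1 − P(present | H) for each absent symptom):
  Zeranitis: 0.145 × (1 − 0.35) × 0.16 = 0.01508
  Ralen fever: 0.403 × (1 − 0.37) × 0.77 = 0.1955
Odds(Zeranitis : Ralen fever) = 0.01508 / 0.1955 ≈ 0.0771.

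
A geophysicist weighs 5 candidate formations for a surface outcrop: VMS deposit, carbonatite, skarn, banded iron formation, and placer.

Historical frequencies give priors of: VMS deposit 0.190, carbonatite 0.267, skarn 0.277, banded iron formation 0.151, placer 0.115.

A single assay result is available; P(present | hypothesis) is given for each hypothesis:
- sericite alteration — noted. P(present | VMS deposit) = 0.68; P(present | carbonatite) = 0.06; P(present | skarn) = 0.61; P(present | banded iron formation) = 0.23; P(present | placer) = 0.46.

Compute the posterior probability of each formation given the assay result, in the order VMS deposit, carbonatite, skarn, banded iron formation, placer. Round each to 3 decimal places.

0.322, 0.040, 0.421, 0.086, 0.132

By Bayes' rule, the unnormalized weight for each hypothesis is prior × likelihood:
  VMS deposit: 0.190 × 0.68 = 0.1292
  carbonatite: 0.267 × 0.06 = 0.01602
  skarn: 0.277 × 0.61 = 0.16897
  banded iron formation: 0.151 × 0.23 = 0.03473
  placer: 0.115 × 0.46 = 0.0529
Normalizing constant Z = 0.1292 + 0.01602 + 0.16897 + 0.03473 + 0.0529 = 0.40182.
P(VMS deposit | evidence) = 0.1292 / 0.40182 ≈ 0.322
P(carbonatite | evidence) = 0.01602 / 0.40182 ≈ 0.040
P(skarn | evidence) = 0.16897 / 0.40182 ≈ 0.421
P(banded iron formation | evidence) = 0.03473 / 0.40182 ≈ 0.086
P(placer | evidence) = 0.0529 / 0.40182 ≈ 0.132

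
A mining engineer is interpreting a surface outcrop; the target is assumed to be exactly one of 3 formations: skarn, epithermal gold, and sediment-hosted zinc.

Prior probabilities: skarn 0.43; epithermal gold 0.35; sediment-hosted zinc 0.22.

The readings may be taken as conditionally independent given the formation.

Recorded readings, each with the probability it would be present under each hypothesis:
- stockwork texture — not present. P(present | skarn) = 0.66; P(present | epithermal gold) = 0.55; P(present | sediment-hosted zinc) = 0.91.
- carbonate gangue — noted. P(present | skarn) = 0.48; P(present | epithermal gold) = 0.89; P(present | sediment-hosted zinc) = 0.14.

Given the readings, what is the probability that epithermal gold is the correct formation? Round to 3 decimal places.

By Bayes' rule with conditional independence, the unnormalized weight for each hypothesis is prior × ∏ likelihoods (using 1 − P(present | H) for each absent reading):
  skarn: 0.43 × (1 − 0.66) × 0.48 = 0.070176
  epithermal gold: 0.35 × (1 − 0.55) × 0.89 = 0.14017
  sediment-hosted zinc: 0.22 × (1 − 0.91) × 0.14 = 0.002772
Marginal likelihood of the evidence = 0.21312.
P(epithermal gold | evidence) = 0.14017 / 0.21312 ≈ 0.658.

0.658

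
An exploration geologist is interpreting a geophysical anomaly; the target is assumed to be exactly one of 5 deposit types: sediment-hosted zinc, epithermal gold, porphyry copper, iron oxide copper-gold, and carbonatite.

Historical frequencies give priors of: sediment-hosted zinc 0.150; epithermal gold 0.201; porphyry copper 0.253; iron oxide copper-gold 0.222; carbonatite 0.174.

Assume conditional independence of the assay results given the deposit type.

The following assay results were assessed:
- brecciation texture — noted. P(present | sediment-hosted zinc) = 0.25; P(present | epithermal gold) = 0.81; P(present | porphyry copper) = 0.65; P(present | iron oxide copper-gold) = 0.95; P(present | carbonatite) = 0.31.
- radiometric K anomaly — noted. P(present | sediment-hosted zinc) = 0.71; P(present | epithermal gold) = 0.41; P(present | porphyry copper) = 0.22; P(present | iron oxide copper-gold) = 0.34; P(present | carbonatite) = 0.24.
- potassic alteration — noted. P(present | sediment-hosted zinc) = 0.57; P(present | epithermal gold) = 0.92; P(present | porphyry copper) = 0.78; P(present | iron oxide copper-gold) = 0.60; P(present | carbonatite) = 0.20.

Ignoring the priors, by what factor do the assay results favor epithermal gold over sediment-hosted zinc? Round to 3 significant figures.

The Bayes factor is the ratio of the joint likelihoods of the assay result pattern under the two hypotheses.
  epithermal gold: 0.81 × 0.41 × 0.92 = 0.30553
  sediment-hosted zinc: 0.25 × 0.71 × 0.57 = 0.10117
Bayes factor = 0.30553 / 0.10117 ≈ 3.02

3.02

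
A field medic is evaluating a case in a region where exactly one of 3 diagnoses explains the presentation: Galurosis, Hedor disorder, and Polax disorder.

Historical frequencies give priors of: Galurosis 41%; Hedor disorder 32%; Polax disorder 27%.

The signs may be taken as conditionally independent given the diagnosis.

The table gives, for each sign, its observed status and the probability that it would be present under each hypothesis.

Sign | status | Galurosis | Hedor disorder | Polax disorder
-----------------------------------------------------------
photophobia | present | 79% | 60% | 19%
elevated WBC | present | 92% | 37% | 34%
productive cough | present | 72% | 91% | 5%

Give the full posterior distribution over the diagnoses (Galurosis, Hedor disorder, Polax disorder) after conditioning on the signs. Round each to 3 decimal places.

For each hypothesis, the unnormalized posterior weight is prior × product of the sign likelihoods:
  Galurosis: 0.41 × 0.79 × 0.92 × 0.72 = 0.21455
  Hedor disorder: 0.32 × 0.60 × 0.37 × 0.91 = 0.064646
  Polax disorder: 0.27 × 0.19 × 0.34 × 0.05 = 0.0008721
The unnormalized weights sum to 0.28007.
P(Galurosis | evidence) = 0.21455 / 0.28007 ≈ 0.766
P(Hedor disorder | evidence) = 0.064646 / 0.28007 ≈ 0.231
P(Polax disorder | evidence) = 0.0008721 / 0.28007 ≈ 0.003

0.766, 0.231, 0.003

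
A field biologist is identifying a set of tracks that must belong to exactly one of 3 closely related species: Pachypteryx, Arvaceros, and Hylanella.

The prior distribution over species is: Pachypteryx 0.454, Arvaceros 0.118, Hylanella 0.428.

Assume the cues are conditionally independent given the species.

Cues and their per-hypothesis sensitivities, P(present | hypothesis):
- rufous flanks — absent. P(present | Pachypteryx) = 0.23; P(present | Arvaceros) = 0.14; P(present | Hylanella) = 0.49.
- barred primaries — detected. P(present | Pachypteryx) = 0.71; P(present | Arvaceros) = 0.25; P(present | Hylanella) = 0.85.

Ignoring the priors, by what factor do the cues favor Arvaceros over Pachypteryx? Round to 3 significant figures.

Joint likelihood of the cue pattern under each hypothesis (using 1 − P(present | H) for each absent cue):
  Arvaceros: (1 − 0.14) × 0.25 = 0.215
  Pachypteryx: (1 − 0.23) × 0.71 = 0.5467
Bayes factor = 0.215 / 0.5467 ≈ 0.393

0.393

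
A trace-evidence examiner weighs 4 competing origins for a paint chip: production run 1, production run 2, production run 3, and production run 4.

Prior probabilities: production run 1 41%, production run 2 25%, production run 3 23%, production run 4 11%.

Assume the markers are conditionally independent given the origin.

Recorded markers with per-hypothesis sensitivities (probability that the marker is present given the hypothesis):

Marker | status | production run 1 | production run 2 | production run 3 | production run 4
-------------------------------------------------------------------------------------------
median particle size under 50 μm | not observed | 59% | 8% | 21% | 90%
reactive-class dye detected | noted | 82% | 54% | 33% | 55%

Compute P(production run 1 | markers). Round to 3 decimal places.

0.420

Multiply each prior by the joint likelihood of the marker pattern (using 1 − P(present | H) for each absent marker):
  production run 1: 0.41 × (1 − 0.59) × 0.82 = 0.13784
  production run 2: 0.25 × (1 − 0.08) × 0.54 = 0.1242
  production run 3: 0.23 × (1 − 0.21) × 0.33 = 0.059961
  production run 4: 0.11 × (1 − 0.90) × 0.55 = 0.00605
The unnormalized weights sum to 0.32805.
P(production run 1 | evidence) = 0.13784 / 0.32805 ≈ 0.420.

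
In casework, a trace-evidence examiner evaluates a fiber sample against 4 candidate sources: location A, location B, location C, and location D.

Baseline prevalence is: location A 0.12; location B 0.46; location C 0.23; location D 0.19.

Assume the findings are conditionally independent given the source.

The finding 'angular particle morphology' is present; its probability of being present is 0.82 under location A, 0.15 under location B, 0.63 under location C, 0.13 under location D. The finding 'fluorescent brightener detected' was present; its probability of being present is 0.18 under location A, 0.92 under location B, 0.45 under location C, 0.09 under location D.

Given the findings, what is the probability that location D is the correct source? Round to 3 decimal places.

For each hypothesis, the unnormalized posterior weight is prior × product of the finding likelihoods:
  location A: 0.12 × 0.82 × 0.18 = 0.017712
  location B: 0.46 × 0.15 × 0.92 = 0.06348
  location C: 0.23 × 0.63 × 0.45 = 0.065205
  location D: 0.19 × 0.13 × 0.09 = 0.002223
The unnormalized weights sum to 0.14862.
P(location D | evidence) = 0.002223 / 0.14862 ≈ 0.015.

0.015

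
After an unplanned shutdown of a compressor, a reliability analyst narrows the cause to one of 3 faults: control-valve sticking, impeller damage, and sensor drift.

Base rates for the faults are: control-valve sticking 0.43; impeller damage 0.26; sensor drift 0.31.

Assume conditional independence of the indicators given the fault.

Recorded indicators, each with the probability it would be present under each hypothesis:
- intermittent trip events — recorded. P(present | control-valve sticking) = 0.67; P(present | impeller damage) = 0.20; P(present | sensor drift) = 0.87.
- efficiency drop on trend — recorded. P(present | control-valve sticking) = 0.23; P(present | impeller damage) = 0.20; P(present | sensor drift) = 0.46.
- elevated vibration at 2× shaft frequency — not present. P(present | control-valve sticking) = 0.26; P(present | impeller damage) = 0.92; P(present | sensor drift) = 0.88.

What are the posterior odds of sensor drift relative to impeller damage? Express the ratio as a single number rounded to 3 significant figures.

The normalizing constant cancels in an odds ratio, so compute prior × likelihood for the two hypotheses only (using 1 − P(present | H) for each absent indicator):
  sensor drift: 0.31 × 0.87 × 0.46 × (1 − 0.88) = 0.014887
  impeller damage: 0.26 × 0.20 × 0.20 × (1 − 0.92) = 0.000832
Odds(sensor drift : impeller damage) = 0.014887 / 0.000832 ≈ 17.9.

17.9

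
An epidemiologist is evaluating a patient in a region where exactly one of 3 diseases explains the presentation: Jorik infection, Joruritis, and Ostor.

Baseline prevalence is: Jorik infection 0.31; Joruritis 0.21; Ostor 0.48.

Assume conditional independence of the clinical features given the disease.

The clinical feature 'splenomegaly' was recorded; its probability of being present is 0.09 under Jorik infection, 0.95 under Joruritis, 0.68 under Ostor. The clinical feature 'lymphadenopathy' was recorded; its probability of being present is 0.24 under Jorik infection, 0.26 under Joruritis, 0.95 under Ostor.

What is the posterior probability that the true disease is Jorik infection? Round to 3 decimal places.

Multiply each prior by the joint likelihood of the clinical feature pattern:
  Jorik infection: 0.31 × 0.09 × 0.24 = 0.006696
  Joruritis: 0.21 × 0.95 × 0.26 = 0.05187
  Ostor: 0.48 × 0.68 × 0.95 = 0.31008
Normalizing constant Z = 0.006696 + 0.05187 + 0.31008 = 0.36865.
P(Jorik infection | evidence) = 0.006696 / 0.36865 ≈ 0.018.

0.018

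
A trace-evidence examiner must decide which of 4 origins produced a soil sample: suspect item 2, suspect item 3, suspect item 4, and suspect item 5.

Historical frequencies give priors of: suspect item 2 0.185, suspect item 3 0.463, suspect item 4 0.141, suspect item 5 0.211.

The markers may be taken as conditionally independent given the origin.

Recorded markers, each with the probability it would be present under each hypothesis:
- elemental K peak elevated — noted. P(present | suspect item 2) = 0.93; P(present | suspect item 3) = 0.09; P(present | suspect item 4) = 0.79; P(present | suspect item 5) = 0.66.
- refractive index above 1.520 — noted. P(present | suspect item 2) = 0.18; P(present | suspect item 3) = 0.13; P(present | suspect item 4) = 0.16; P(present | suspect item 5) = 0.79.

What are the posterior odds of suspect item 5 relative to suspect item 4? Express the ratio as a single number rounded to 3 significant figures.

The normalizing constant cancels in an odds ratio, so compute prior × likelihood for the two hypotheses only:
  suspect item 5: 0.211 × 0.66 × 0.79 = 0.11002
  suspect item 4: 0.141 × 0.79 × 0.16 = 0.017822
Odds(suspect item 5 : suspect item 4) = 0.11002 / 0.017822 ≈ 6.17.

6.17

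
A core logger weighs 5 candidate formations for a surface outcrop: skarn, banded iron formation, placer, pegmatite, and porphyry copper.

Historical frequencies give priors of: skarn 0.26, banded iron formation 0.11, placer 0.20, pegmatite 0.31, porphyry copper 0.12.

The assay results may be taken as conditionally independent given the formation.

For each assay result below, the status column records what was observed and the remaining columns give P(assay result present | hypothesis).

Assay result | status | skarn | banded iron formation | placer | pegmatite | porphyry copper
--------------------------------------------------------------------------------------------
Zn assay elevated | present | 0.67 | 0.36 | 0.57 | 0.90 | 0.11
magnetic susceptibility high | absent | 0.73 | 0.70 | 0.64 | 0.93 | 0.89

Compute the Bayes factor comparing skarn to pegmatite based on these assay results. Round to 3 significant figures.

2.87

Joint likelihood of the assay result pattern under each hypothesis (using 1 − P(present | H) for each absent assay result):
  skarn: 0.67 × (1 − 0.73) = 0.1809
  pegmatite: 0.90 × (1 − 0.93) = 0.063
Bayes factor = 0.1809 / 0.063 ≈ 2.87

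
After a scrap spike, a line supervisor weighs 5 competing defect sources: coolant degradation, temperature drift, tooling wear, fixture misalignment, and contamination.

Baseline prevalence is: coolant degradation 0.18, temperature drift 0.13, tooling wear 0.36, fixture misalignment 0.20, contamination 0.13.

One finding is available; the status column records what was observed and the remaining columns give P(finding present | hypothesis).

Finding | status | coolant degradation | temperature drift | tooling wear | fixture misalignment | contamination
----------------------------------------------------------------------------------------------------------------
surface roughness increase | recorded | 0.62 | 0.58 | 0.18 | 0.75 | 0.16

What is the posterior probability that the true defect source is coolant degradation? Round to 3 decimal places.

0.264

By Bayes' rule, the unnormalized weight for each hypothesis is prior × likelihood:
  coolant degradation: 0.18 × 0.62 = 0.1116
  temperature drift: 0.13 × 0.58 = 0.0754
  tooling wear: 0.36 × 0.18 = 0.0648
  fixture misalignment: 0.20 × 0.75 = 0.15
  contamination: 0.13 × 0.16 = 0.0208
The unnormalized weights sum to 0.4226.
P(coolant degradation | evidence) = 0.1116 / 0.4226 ≈ 0.264.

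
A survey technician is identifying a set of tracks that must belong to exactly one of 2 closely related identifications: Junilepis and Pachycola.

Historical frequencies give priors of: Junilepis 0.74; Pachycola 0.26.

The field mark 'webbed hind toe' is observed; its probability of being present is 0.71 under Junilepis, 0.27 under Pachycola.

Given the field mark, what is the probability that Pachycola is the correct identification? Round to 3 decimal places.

0.118

For each hypothesis, the unnormalized posterior weight is prior × likelihood:
  Junilepis: 0.74 × 0.71 = 0.5254
  Pachycola: 0.26 × 0.27 = 0.0702
Marginal likelihood of the evidence = 0.5956.
P(Pachycola | evidence) = 0.0702 / 0.5956 ≈ 0.118.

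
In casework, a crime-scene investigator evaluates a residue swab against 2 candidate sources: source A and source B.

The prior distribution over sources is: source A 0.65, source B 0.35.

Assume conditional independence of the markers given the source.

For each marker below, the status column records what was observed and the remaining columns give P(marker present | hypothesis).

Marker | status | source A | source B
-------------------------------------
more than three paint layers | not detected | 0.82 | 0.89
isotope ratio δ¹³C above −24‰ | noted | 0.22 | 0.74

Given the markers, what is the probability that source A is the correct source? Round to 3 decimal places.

0.475

By Bayes' rule with conditional independence, the unnormalized weight for each hypothesis is prior × ∏ likelihoods (using 1 − P(present | H) for each absent marker):
  source A: 0.65 × (1 − 0.82) × 0.22 = 0.02574
  source B: 0.35 × (1 − 0.89) × 0.74 = 0.02849
The unnormalized weights sum to 0.05423.
P(source A | evidence) = 0.02574 / 0.05423 ≈ 0.475.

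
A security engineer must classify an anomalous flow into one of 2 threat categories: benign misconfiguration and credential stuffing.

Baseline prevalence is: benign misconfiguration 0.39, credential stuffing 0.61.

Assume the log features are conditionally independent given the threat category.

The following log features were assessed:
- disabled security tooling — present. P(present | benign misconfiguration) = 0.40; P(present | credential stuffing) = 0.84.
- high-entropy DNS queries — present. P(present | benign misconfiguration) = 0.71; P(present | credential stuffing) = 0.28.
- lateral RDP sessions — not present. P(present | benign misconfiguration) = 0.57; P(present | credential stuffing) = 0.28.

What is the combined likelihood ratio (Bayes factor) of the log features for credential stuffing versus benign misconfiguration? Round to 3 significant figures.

Joint likelihood of the log feature pattern under each hypothesis (using 1 − P(present | H) for each absent log feature):
  credential stuffing: 0.84 × 0.28 × (1 − 0.28) = 0.16934
  benign misconfiguration: 0.40 × 0.71 × (1 − 0.57) = 0.12212
Bayes factor = 0.16934 / 0.12212 ≈ 1.39

1.39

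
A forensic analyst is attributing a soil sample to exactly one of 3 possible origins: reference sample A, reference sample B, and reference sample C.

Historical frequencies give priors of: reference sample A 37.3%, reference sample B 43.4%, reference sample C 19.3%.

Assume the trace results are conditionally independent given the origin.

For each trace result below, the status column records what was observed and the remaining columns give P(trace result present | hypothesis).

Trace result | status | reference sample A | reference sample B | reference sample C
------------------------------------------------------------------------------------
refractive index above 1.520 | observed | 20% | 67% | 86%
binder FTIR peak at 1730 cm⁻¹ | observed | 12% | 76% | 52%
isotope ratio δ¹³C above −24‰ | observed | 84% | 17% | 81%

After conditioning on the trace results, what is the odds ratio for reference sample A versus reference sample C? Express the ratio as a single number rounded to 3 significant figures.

0.108

Unnormalized posterior weight (prior times the trace result likelihoods) for each of the two hypotheses:
  reference sample A: 0.373 × 0.20 × 0.12 × 0.84 = 0.0075197
  reference sample C: 0.193 × 0.86 × 0.52 × 0.81 = 0.069911
Odds(reference sample A : reference sample C) = 0.0075197 / 0.069911 ≈ 0.108.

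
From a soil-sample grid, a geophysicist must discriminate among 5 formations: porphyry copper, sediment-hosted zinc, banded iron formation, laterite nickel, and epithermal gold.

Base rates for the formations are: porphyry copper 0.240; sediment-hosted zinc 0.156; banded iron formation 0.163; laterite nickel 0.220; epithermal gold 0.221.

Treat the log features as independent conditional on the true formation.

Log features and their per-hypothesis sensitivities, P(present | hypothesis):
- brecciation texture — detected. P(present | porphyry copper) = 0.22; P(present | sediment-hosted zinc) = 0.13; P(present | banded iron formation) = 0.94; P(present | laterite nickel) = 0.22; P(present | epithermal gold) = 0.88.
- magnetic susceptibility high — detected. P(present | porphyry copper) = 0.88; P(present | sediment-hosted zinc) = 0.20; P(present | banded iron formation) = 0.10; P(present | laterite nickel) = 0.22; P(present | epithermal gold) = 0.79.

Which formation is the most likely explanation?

epithermal gold

By Bayes' rule with conditional independence, the unnormalized weight for each hypothesis is prior × ∏ likelihoods:
  porphyry copper: 0.240 × 0.22 × 0.88 = 0.046464
  sediment-hosted zinc: 0.156 × 0.13 × 0.20 = 0.004056
  banded iron formation: 0.163 × 0.94 × 0.10 = 0.015322
  laterite nickel: 0.220 × 0.22 × 0.22 = 0.010648
  epithermal gold: 0.221 × 0.88 × 0.79 = 0.15364
Normalizing constant Z = 0.046464 + 0.004056 + 0.015322 + 0.010648 + 0.15364 = 0.23013.
P(porphyry copper | evidence) ≈ 0.046464 / 0.23013 ≈ 0.202
P(sediment-hosted zinc | evidence) ≈ 0.004056 / 0.23013 ≈ 0.018
P(banded iron formation | evidence) ≈ 0.015322 / 0.23013 ≈ 0.067
P(laterite nickel | evidence) ≈ 0.010648 / 0.23013 ≈ 0.046
P(epithermal gold | evidence) ≈ 0.15364 / 0.23013 ≈ 0.668
The largest is 0.668, so epithermal gold is most probable.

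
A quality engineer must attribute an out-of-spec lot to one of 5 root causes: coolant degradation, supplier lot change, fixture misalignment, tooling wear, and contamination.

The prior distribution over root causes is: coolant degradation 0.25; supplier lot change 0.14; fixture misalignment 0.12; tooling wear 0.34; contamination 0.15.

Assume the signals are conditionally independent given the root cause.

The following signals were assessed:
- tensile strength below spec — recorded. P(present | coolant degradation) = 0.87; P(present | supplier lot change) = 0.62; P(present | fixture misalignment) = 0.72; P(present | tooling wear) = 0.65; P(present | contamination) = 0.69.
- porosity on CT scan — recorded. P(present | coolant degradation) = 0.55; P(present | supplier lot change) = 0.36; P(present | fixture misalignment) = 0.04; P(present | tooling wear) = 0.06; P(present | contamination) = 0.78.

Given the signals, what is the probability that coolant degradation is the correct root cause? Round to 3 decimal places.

0.482

Multiply each prior by the joint likelihood of the signal pattern:
  coolant degradation: 0.25 × 0.87 × 0.55 = 0.11963
  supplier lot change: 0.14 × 0.62 × 0.36 = 0.031248
  fixture misalignment: 0.12 × 0.72 × 0.04 = 0.003456
  tooling wear: 0.34 × 0.65 × 0.06 = 0.01326
  contamination: 0.15 × 0.69 × 0.78 = 0.08073
The unnormalized weights sum to 0.24832.
P(coolant degradation | evidence) = 0.11963 / 0.24832 ≈ 0.482.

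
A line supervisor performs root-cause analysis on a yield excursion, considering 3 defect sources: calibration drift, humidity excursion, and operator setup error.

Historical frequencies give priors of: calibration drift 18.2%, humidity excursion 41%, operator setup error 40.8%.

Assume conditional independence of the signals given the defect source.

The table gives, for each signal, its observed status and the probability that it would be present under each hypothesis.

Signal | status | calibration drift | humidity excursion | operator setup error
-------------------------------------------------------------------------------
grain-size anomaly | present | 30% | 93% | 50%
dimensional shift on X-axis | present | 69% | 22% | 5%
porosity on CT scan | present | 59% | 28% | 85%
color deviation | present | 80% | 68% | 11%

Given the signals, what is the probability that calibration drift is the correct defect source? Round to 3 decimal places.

0.512

For each hypothesis, the unnormalized posterior weight is prior × product of the signal likelihoods:
  calibration drift: 0.182 × 0.30 × 0.69 × 0.59 × 0.80 = 0.017782
  humidity excursion: 0.410 × 0.93 × 0.22 × 0.28 × 0.68 = 0.015972
  operator setup error: 0.408 × 0.50 × 0.05 × 0.85 × 0.11 = 0.0009537
The unnormalized weights sum to 0.034708.
P(calibration drift | evidence) = 0.017782 / 0.034708 ≈ 0.512.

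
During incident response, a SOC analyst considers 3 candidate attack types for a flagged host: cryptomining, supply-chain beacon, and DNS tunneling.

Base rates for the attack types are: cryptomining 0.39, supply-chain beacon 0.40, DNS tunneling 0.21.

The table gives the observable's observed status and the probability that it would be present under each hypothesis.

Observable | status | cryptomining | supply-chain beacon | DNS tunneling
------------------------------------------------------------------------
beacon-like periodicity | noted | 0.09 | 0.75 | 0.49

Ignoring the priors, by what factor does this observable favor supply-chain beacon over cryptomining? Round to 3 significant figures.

Likelihood of this observable under each hypothesis:
  supply-chain beacon: 0.75
  cryptomining: 0.09
Bayes factor = 0.75 / 0.09 ≈ 8.33

8.33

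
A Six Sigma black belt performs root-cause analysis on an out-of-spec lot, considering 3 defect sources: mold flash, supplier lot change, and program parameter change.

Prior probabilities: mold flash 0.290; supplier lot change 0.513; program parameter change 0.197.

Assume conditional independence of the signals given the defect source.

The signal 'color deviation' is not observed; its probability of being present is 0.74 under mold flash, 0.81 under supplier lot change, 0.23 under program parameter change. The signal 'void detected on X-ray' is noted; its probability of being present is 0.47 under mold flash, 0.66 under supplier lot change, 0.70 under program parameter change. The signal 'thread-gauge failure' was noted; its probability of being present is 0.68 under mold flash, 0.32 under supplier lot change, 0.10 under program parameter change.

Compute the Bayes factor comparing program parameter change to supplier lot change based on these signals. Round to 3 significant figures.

1.34

The Bayes factor is the ratio of the joint likelihoods of the signal pattern under the two hypotheses (using 1 − P(present | H) for each absent signal).
  program parameter change: (1 − 0.23) × 0.70 × 0.10 = 0.0539
  supplier lot change: (1 − 0.81) × 0.66 × 0.32 = 0.040128
Bayes factor = 0.0539 / 0.040128 ≈ 1.34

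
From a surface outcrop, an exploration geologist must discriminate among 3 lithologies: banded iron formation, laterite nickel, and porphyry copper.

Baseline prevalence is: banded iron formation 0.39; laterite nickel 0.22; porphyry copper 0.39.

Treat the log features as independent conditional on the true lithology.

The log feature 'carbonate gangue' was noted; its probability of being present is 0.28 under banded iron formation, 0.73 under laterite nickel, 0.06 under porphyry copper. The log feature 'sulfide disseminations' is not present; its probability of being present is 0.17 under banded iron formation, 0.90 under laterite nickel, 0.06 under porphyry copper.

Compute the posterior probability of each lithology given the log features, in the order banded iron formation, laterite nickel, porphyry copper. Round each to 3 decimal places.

For each hypothesis, the unnormalized posterior weight is prior × product of the log feature likelihoods (using 1 − P(present | H) for each absent log feature):
  banded iron formation: 0.39 × 0.28 × (1 − 0.17) = 0.090636
  laterite nickel: 0.22 × 0.73 × (1 − 0.90) = 0.01606
  porphyry copper: 0.39 × 0.06 × (1 − 0.06) = 0.021996
Normalizing constant Z = 0.090636 + 0.01606 + 0.021996 = 0.12869.
P(banded iron formation | evidence) = 0.090636 / 0.12869 ≈ 0.704
P(laterite nickel | evidence) = 0.01606 / 0.12869 ≈ 0.125
P(porphyry copper | evidence) = 0.021996 / 0.12869 ≈ 0.171

0.704, 0.125, 0.171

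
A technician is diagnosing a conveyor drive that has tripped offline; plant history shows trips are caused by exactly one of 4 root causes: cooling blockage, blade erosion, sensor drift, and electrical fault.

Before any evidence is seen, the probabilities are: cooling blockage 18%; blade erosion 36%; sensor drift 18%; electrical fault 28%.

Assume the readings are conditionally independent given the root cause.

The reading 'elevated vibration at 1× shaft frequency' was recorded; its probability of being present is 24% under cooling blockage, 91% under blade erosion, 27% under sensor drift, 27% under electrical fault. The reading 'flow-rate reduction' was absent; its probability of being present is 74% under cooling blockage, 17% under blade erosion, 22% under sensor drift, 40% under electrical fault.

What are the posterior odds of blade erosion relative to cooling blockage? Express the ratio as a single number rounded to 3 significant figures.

The normalizing constant cancels in an odds ratio, so compute prior × likelihood for the two hypotheses only (using 1 − P(present | H) for each absent reading):
  blade erosion: 0.36 × 0.91 × (1 − 0.17) = 0.27191
  cooling blockage: 0.18 × 0.24 × (1 − 0.74) = 0.011232
Odds(blade erosion : cooling blockage) = 0.27191 / 0.011232 ≈ 24.2.

24.2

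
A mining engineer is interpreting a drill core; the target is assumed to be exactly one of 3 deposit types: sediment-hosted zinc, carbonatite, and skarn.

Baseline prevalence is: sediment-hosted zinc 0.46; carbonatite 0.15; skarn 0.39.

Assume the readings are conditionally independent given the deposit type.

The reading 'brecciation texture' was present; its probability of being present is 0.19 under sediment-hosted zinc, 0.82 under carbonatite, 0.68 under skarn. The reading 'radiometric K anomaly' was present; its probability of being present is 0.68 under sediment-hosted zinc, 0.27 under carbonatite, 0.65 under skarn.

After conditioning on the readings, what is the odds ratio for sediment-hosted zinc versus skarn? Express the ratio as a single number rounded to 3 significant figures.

Unnormalized posterior weight (prior times the reading likelihoods) for each of the two hypotheses:
  sediment-hosted zinc: 0.46 × 0.19 × 0.68 = 0.059432
  skarn: 0.39 × 0.68 × 0.65 = 0.17238
Odds(sediment-hosted zinc : skarn) = 0.059432 / 0.17238 ≈ 0.345.

0.345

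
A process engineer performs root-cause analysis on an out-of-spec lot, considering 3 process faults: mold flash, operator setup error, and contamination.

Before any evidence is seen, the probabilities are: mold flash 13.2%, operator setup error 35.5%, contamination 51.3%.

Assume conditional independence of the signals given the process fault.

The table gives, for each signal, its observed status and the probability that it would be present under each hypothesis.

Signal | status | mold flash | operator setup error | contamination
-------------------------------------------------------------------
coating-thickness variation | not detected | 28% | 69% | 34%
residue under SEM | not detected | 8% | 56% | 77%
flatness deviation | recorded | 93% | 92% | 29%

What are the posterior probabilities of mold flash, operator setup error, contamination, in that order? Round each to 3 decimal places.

0.548, 0.300, 0.152

Multiply each prior by the joint likelihood of the signal pattern (using 1 − P(present | H) for each absent signal):
  mold flash: 0.132 × (1 − 0.28) × (1 − 0.08) × 0.93 = 0.081316
  operator setup error: 0.355 × (1 − 0.69) × (1 − 0.56) × 0.92 = 0.044548
  contamination: 0.513 × (1 − 0.34) × (1 − 0.77) × 0.29 = 0.022583
Marginal likelihood of the evidence = 0.14845.
P(mold flash | evidence) = 0.081316 / 0.14845 ≈ 0.548
P(operator setup error | evidence) = 0.044548 / 0.14845 ≈ 0.300
P(contamination | evidence) = 0.022583 / 0.14845 ≈ 0.152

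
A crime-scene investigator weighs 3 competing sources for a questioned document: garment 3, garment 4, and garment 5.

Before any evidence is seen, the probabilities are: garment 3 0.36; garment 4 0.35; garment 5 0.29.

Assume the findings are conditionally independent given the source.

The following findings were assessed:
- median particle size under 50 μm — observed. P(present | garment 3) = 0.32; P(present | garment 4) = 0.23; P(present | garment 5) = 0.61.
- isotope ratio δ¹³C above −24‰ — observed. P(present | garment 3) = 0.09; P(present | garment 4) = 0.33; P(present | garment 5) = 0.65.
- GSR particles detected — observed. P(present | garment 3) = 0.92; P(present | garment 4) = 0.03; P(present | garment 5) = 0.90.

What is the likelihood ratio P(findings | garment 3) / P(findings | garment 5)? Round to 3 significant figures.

0.0742

The Bayes factor is the ratio of the joint likelihoods of the evidence pattern under the two hypotheses.
  garment 3: 0.32 × 0.09 × 0.92 = 0.026496
  garment 5: 0.61 × 0.65 × 0.90 = 0.35685
Bayes factor = 0.026496 / 0.35685 ≈ 0.0742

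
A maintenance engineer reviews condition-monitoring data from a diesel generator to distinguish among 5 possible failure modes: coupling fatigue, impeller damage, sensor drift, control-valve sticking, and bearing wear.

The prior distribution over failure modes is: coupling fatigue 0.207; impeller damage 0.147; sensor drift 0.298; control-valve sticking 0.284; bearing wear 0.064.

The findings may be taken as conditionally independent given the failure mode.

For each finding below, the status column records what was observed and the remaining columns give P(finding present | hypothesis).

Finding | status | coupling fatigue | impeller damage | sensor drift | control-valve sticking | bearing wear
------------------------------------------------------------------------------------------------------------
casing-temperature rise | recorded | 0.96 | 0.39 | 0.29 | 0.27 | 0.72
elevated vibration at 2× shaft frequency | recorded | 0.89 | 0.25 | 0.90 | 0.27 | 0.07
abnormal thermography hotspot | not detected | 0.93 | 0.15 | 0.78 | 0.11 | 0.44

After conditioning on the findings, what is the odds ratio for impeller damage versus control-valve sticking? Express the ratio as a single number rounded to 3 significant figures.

Unnormalized posterior weight (prior times the finding likelihoods) for each of the two hypotheses (using 1 − P(present | H) for each absent finding):
  impeller damage: 0.147 × 0.39 × 0.25 × (1 − 0.15) = 0.012183
  control-valve sticking: 0.284 × 0.27 × 0.27 × (1 − 0.11) = 0.018426
Posterior odds = 0.012183 / 0.018426 ≈ 0.661.

0.661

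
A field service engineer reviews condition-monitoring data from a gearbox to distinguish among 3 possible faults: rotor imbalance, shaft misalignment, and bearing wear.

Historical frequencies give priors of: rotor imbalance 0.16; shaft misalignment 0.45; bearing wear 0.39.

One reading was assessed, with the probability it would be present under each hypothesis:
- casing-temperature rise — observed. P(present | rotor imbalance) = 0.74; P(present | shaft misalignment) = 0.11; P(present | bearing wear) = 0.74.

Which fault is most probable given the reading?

By Bayes' rule, the unnormalized weight for each hypothesis is prior × likelihood:
  rotor imbalance: 0.16 × 0.74 = 0.1184
  shaft misalignment: 0.45 × 0.11 = 0.0495
  bearing wear: 0.39 × 0.74 = 0.2886
Marginal likelihood of the evidence = 0.4565.
P(rotor imbalance | evidence) ≈ 0.1184 / 0.4565 ≈ 0.259
P(shaft misalignment | evidence) ≈ 0.0495 / 0.4565 ≈ 0.108
P(bearing wear | evidence) ≈ 0.2886 / 0.4565 ≈ 0.632
The largest is 0.632, so bearing wear is most probable.

bearing wear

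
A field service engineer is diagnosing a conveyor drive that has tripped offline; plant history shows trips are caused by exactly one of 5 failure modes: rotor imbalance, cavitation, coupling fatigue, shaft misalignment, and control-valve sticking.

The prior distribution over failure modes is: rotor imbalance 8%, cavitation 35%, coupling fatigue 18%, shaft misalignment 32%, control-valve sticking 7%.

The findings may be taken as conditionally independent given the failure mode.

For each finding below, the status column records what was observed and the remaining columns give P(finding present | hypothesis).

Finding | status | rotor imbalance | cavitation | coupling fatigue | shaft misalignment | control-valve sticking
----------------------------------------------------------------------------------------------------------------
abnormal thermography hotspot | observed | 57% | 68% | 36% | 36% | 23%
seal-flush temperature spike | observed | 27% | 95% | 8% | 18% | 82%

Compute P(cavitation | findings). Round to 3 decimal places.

0.815

By Bayes' rule with conditional independence, the unnormalized weight for each hypothesis is prior × ∏ likelihoods:
  rotor imbalance: 0.08 × 0.57 × 0.27 = 0.012312
  cavitation: 0.35 × 0.68 × 0.95 = 0.2261
  coupling fatigue: 0.18 × 0.36 × 0.08 = 0.005184
  shaft misalignment: 0.32 × 0.36 × 0.18 = 0.020736
  control-valve sticking: 0.07 × 0.23 × 0.82 = 0.013202
Normalizing constant Z = 0.012312 + 0.2261 + 0.005184 + 0.020736 + 0.013202 = 0.27753.
P(cavitation | evidence) = 0.2261 / 0.27753 ≈ 0.815.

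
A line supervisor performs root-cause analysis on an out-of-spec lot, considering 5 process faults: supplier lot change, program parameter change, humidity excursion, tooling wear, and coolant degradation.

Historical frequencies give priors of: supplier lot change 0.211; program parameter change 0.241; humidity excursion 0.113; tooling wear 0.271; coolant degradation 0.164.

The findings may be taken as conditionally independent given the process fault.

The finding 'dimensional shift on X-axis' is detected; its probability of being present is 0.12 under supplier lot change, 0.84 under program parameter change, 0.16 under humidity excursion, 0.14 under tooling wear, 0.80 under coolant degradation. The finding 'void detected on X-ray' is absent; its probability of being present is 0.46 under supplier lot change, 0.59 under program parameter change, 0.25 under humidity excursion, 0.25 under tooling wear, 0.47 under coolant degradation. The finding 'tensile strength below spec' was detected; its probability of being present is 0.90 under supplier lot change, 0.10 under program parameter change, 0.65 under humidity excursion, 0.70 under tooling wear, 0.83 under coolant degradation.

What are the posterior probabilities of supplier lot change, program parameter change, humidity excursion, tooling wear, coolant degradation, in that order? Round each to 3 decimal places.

By Bayes' rule with conditional independence, the unnormalized weight for each hypothesis is prior × ∏ likelihoods (using 1 − P(present | H) for each absent finding):
  supplier lot change: 0.211 × 0.12 × (1 − 0.46) × 0.90 = 0.012306
  program parameter change: 0.241 × 0.84 × (1 − 0.59) × 0.10 = 0.0083
  humidity excursion: 0.113 × 0.16 × (1 − 0.25) × 0.65 = 0.008814
  tooling wear: 0.271 × 0.14 × (1 − 0.25) × 0.70 = 0.019919
  coolant degradation: 0.164 × 0.80 × (1 − 0.47) × 0.83 = 0.057715
Marginal likelihood of the evidence = 0.10705.
P(supplier lot change | evidence) = 0.012306 / 0.10705 ≈ 0.115
P(program parameter change | evidence) = 0.0083 / 0.10705 ≈ 0.078
P(humidity excursion | evidence) = 0.008814 / 0.10705 ≈ 0.082
P(tooling wear | evidence) = 0.019919 / 0.10705 ≈ 0.186
P(coolant degradation | evidence) = 0.057715 / 0.10705 ≈ 0.539

0.115, 0.078, 0.082, 0.186, 0.539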